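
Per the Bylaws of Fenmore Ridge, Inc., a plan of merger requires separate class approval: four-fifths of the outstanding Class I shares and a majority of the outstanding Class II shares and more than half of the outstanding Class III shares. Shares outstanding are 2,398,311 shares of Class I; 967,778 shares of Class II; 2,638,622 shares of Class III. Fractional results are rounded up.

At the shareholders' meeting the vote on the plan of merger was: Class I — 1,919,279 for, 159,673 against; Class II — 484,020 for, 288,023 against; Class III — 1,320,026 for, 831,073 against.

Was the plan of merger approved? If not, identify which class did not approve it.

Approved — every class gave the required vote.

Class I: 4/5 of 2398311 = 1918648.80, rounded up to 1918649; 1,918,649 required, 1,919,279 in favor — approved.
Class II: a majority of 967778 is 483890; 483,890 required, 484,020 in favor — approved.
Class III: a majority of 2638622 is 1319312; 1,319,312 required, 1,320,026 in favor — approved.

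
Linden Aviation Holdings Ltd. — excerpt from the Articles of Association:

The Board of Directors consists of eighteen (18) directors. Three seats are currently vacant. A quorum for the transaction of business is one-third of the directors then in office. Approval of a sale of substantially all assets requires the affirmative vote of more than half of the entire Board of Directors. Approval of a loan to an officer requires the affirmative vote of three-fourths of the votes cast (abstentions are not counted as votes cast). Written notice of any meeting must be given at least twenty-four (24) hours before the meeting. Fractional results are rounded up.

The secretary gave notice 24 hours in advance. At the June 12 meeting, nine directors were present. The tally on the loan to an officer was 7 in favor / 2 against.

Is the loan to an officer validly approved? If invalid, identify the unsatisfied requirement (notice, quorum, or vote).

Notice: 24 hours given; 24 required (24 ≥ 24). Satisfied.
Quorum: 9 present; quorum is 5. Satisfied.
Vote: the loan to an officer requires three-fourths of the votes cast (9). 3/4 of 9 = 6.75, rounded up to 7, so 7 affirmative votes are needed; 7 voted in favor. Satisfied.

Valid — all requirements satisfied.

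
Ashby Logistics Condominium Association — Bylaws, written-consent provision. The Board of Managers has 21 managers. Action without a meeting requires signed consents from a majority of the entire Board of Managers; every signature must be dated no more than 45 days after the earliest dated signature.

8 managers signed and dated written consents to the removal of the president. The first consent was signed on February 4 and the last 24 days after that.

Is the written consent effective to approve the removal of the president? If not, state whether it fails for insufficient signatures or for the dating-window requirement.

Not effective — insufficient signatures.

Signatures required: a majority of 21 — a majority of 21 is 11, so 11 needed; 8 signed. Insufficient.
Dating window: the latest signature is 24 days after the earliest; the limit is 45 days. Within the window.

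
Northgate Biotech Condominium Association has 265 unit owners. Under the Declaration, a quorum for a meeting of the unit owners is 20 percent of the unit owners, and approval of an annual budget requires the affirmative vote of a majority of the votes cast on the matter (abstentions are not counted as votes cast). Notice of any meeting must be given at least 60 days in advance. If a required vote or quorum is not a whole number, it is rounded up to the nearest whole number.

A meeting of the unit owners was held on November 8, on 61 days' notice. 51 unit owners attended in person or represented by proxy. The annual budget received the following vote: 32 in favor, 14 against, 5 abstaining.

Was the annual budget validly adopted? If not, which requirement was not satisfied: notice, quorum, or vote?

Invalid — quorum requirement not satisfied.

Notice: 61 days given; 60 required. Satisfied.
Quorum: 20% of 265 = 53; 51 present. Not satisfied.
Vote: requires a majority of the votes cast (51 − 5 abstaining = 46); a majority of 46 is 24, so 24 needed; 32 in favor. Satisfied.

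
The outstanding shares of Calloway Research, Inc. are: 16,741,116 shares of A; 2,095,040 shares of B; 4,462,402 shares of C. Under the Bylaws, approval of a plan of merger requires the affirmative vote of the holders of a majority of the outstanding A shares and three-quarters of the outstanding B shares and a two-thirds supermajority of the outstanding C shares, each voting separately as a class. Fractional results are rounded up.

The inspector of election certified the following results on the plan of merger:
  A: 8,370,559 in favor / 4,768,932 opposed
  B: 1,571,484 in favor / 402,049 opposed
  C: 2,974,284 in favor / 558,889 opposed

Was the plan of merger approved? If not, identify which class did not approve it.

A: a majority of 16741116 is 8370559; 8,370,559 required, 8,370,559 in favor — approved.
B: 3/4 of 2095040 = 1571280; 1,571,280 required, 1,571,484 in favor — approved.
C: 2/3 of 4462402 = 2974934.67, rounded up to 2974935; 2,974,935 required, 2,974,284 in favor — not approved.

Not approved — the C shares did not give the required vote.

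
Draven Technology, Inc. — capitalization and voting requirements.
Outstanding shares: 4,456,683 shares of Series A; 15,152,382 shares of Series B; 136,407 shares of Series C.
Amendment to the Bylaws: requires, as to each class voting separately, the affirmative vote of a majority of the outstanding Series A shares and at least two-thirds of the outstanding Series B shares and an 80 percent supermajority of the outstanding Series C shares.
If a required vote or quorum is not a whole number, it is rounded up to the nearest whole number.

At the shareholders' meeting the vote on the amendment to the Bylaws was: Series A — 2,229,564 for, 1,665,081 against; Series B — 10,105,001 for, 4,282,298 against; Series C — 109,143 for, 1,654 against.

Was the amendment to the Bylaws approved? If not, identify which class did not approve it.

Series A: a majority of 4456683 is 2228342; 2,228,342 required, 2,229,564 in favor — approved.
Series B: 2/3 of 15152382 = 10101588; 10,101,588 required, 10,105,001 in favor — approved.
Series C: 4/5 of 136407 = 109125.60, rounded up to 109126; 109,126 required, 109,143 in favor — approved.

Approved — every class gave the required vote.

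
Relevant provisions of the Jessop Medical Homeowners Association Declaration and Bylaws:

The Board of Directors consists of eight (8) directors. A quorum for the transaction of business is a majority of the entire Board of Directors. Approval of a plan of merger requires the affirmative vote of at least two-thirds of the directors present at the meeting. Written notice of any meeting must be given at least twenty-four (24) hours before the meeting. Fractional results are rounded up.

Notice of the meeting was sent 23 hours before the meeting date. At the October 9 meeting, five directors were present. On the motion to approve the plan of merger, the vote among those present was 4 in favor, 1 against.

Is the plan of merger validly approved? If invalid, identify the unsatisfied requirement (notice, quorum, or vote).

Notice: 23 hours given; 24 required (23 < 24). Not satisfied.
Quorum: 5 present; quorum is 5. Satisfied.
Vote: the plan of merger requires two-thirds of the directors present (5). 2/3 of 5 = 3.33, rounded up to 4, so 4 affirmative votes are needed; 4 voted in favor. Satisfied.

Invalid — notice requirement not satisfied.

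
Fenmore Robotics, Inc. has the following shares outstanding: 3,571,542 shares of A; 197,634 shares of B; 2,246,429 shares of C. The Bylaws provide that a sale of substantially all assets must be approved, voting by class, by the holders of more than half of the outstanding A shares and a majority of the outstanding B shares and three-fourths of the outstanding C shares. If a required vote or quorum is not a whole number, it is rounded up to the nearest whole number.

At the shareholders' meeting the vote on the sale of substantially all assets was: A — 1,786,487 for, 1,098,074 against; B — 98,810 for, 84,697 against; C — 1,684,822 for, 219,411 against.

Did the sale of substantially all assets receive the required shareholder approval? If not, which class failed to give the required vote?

Not approved — the B shares did not give the required vote.

A: a majority of 3571542 is 1785772; 1,785,772 required, 1,786,487 in favor — approved.
B: a majority of 197634 is 98818; 98,818 required, 98,810 in favor — not approved.
C: 3/4 of 2246429 = 1684821.75, rounded up to 1684822; 1,684,822 required, 1,684,822 in favor — approved.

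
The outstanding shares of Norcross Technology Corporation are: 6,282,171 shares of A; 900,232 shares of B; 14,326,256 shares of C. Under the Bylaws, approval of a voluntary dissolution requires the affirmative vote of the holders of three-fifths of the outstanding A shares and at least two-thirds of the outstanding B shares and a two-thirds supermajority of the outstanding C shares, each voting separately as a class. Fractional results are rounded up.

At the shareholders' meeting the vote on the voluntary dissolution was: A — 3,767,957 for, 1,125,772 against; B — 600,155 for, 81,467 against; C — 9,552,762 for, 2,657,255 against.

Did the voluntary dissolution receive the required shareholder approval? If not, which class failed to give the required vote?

A: 3/5 of 6282171 = 3769302.60, rounded up to 3769303; 3,769,303 required, 3,767,957 in favor — not approved.
B: 2/3 of 900232 = 600154.67, rounded up to 600155; 600,155 required, 600,155 in favor — approved.
C: 2/3 of 14326256 = 9550837.33, rounded up to 9550838; 9,550,838 required, 9,552,762 in favor — approved.

Not approved — the A shares did not give the required vote.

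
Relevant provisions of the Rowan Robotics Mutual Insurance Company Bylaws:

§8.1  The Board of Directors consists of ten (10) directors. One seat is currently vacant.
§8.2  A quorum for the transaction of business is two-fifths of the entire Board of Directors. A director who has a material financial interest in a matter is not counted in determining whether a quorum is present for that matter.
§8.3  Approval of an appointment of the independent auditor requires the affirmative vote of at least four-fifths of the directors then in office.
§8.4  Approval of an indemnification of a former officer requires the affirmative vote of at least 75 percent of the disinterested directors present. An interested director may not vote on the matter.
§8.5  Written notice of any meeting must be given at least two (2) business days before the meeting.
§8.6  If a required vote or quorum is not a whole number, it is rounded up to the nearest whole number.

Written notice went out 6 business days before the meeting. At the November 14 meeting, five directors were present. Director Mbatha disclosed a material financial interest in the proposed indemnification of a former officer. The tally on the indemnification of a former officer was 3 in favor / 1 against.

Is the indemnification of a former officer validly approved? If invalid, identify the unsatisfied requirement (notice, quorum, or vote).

Notice: 6 business days given; 2 required (6 ≥ 2). Satisfied.
Quorum: 5 present, but the 1 interested director does not count, leaving 4. Quorum is 4. Satisfied.
Vote: the indemnification of a former officer requires three-fourths of the disinterested directors present (5 − 1 = 4). 3/4 of 4 = 3, so 3 affirmative votes are needed; 3 voted in favor. Satisfied.

Valid — all requirements satisfied.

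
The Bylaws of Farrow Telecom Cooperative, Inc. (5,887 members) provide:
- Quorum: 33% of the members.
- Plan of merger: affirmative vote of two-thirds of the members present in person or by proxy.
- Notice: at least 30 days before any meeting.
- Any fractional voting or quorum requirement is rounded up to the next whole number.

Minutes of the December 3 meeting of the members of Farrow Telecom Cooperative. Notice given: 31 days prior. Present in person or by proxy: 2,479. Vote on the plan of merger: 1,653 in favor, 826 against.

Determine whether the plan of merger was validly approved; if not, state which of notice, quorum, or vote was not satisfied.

Notice: 31 days given; 30 required. Satisfied.
Quorum: 33% of 5,887 = 1,942.71, rounded up to 1,943; 2,479 present. Satisfied.
Vote: requires two-thirds of those present (2,479); 2/3 of 2479 = 1652.67, rounded up to 1653, so 1,653 needed; 1,653 in favor. Satisfied.

Valid — all requirements satisfied.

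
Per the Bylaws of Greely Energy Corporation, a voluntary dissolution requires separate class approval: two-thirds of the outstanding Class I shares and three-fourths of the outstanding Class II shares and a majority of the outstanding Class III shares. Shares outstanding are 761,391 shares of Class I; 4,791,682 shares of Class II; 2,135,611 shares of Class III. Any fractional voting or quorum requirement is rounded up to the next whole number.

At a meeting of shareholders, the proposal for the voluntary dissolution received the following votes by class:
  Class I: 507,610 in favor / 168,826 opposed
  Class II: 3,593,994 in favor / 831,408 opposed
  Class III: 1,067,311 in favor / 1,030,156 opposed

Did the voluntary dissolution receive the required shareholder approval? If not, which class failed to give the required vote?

Not approved — the Class III shares did not give the required vote.

Class I: 2/3 of 761391 = 507594; 507,594 required, 507,610 in favor — approved.
Class II: 3/4 of 4791682 = 3593761.50, rounded up to 3593762; 3,593,762 required, 3,593,994 in favor — approved.
Class III: a majority of 2135611 is 1067806; 1,067,806 required, 1,067,311 in favor — not approved.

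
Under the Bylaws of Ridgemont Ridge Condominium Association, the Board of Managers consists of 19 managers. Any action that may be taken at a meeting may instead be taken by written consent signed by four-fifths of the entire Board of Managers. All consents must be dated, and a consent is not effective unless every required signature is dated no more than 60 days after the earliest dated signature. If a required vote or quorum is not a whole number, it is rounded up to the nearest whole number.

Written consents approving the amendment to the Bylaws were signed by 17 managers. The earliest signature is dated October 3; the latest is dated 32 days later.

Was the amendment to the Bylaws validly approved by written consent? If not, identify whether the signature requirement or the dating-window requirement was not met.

Effective — both the signature and dating-window requirements are satisfied.

Signatures required: four-fifths of 19 — 4/5 of 19 = 15.20, rounded up to 16, so 16 needed; 17 signed. Sufficient.
Dating window: the latest signature is 32 days after the earliest; the limit is 60 days. Within the window.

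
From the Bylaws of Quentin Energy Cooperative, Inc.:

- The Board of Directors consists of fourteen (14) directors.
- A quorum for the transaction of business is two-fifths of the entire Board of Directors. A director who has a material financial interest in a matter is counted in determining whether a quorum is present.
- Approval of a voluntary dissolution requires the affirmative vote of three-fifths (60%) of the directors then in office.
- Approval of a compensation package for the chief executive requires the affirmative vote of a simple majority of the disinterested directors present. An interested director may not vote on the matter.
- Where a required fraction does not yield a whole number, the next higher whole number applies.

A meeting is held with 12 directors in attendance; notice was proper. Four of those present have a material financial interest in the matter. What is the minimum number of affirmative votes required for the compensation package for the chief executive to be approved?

5

The compensation package for the chief executive requires a majority of the disinterested directors present (12 − 4 = 8).
A majority of 8 is 5.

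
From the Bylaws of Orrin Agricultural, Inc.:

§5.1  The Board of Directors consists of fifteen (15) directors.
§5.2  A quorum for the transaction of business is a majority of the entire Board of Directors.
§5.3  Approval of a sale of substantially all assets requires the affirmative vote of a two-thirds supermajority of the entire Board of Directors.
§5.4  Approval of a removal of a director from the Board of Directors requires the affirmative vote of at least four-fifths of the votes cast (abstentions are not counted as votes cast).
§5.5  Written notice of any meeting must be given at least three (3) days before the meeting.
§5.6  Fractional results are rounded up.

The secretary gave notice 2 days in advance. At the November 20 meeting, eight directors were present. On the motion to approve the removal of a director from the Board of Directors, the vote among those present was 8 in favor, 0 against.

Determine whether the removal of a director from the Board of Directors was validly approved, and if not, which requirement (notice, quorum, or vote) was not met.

Invalid — notice requirement not satisfied.

Notice: 2 days given; 3 required (2 < 3). Not satisfied.
Quorum: 8 present; quorum is 8. Satisfied.
Vote: the removal of a director from the Board of Directors requires four-fifths of the votes cast (8). 4/5 of 8 = 6.40, rounded up to 7, so 7 affirmative votes are needed; 8 voted in favor. Satisfied.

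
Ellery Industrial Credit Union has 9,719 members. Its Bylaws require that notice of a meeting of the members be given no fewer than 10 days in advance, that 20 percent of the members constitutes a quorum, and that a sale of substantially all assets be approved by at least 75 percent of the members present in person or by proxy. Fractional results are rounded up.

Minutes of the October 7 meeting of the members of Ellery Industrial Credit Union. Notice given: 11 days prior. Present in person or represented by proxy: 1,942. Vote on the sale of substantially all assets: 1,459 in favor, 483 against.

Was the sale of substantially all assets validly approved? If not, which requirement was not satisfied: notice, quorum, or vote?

Invalid — quorum requirement not satisfied.

Notice: 11 days given; 10 required. Satisfied.
Quorum: 20% of 9,719 = 1,943.80, rounded up to 1,944; 1,942 present. Not satisfied.
Vote: requires three-fourths of those present (1,942); 3/4 of 1942 = 1456.50, rounded up to 1457, so 1,457 needed; 1,459 in favor. Satisfied.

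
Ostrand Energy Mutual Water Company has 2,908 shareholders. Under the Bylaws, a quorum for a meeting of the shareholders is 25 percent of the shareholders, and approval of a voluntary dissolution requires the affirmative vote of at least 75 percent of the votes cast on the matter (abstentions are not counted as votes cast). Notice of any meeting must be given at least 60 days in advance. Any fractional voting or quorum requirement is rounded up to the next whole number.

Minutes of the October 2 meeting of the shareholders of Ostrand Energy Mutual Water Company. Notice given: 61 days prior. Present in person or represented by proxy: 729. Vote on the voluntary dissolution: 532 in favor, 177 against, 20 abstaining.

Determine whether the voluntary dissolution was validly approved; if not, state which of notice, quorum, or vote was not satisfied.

Notice: 61 days given; 60 required. Satisfied.
Quorum: 25% of 2,908 = 727; 729 present. Satisfied.
Vote: requires three-fourths of the votes cast (729 − 20 abstaining = 709); 3/4 of 709 = 531.75, rounded up to 532, so 532 needed; 532 in favor. Satisfied.

Valid — all requirements satisfied.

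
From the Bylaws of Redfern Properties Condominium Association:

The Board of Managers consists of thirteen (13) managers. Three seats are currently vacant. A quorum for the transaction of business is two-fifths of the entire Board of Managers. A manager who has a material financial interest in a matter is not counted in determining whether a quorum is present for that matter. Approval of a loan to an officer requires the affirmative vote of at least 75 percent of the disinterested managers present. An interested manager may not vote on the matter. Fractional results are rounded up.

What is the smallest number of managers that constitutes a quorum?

2/5 of 13 = 5.20, rounded up to 6.

6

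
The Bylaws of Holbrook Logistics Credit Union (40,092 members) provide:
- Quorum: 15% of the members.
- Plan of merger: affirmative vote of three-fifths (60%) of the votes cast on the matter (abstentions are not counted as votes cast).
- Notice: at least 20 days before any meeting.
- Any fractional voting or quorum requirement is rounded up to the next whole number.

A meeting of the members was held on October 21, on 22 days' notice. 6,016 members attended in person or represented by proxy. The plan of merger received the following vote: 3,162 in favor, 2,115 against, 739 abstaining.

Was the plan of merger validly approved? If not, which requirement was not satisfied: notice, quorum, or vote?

Notice: 22 days given; 20 required. Satisfied.
Quorum: 15% of 40,092 = 6,013.80, rounded up to 6,014; 6,016 present. Satisfied.
Vote: requires three-fifths of the votes cast (6,016 − 739 abstaining = 5,277); 3/5 of 5277 = 3166.20, rounded up to 3167, so 3,167 needed; 3,162 in favor. Not satisfied.

Invalid — vote requirement not satisfied.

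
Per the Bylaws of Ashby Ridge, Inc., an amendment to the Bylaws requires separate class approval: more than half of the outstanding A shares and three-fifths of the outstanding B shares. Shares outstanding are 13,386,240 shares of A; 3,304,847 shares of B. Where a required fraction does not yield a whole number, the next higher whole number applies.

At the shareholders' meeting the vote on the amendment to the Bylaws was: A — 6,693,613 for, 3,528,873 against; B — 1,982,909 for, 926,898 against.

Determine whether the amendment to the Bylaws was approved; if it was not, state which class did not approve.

Approved — every class gave the required vote.

A: a majority of 13386240 is 6693121; 6,693,121 required, 6,693,613 in favor — approved.
B: 3/5 of 3304847 = 1982908.20, rounded up to 1982909; 1,982,909 required, 1,982,909 in favor — approved.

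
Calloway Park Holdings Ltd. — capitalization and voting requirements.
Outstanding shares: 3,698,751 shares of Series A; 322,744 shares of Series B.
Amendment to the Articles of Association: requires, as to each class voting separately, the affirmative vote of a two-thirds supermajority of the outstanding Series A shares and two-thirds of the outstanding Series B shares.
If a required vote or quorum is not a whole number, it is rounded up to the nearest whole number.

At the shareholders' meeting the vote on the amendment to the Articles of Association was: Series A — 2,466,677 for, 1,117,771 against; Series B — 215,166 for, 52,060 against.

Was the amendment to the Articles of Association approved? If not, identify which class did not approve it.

Approved — every class gave the required vote.

Series A: 2/3 of 3698751 = 2465834; 2,465,834 required, 2,466,677 in favor — approved.
Series B: 2/3 of 322744 = 215162.67, rounded up to 215163; 215,163 required, 215,166 in favor — approved.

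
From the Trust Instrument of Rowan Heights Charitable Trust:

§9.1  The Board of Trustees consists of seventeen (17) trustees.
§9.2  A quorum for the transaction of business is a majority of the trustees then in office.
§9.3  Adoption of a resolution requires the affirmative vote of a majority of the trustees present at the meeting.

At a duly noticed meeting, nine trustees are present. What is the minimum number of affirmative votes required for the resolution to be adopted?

The resolution requires a majority of the trustees present (9).
A majority of 9 is 5.

5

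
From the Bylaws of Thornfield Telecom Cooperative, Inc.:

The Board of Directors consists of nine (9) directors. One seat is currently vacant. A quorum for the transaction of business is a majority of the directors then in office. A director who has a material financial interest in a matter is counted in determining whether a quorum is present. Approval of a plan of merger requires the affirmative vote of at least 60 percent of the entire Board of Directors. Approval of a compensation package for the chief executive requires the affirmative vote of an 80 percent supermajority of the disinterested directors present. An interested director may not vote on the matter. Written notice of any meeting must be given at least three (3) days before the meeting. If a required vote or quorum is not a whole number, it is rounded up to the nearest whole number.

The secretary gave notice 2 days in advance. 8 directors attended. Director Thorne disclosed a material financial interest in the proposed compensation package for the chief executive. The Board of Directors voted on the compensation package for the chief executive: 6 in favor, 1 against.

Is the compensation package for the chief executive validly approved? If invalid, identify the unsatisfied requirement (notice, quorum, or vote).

Notice: 2 days given; 3 required (2 < 3). Not satisfied.
Quorum: 8 present (interested directors count toward quorum); quorum is 5. Satisfied.
Vote: the compensation package for the chief executive requires four-fifths of the disinterested directors present (8 − 1 = 7). 4/5 of 7 = 5.60, rounded up to 6, so 6 affirmative votes are needed; 6 voted in favor. Satisfied.

Invalid — notice requirement not satisfied.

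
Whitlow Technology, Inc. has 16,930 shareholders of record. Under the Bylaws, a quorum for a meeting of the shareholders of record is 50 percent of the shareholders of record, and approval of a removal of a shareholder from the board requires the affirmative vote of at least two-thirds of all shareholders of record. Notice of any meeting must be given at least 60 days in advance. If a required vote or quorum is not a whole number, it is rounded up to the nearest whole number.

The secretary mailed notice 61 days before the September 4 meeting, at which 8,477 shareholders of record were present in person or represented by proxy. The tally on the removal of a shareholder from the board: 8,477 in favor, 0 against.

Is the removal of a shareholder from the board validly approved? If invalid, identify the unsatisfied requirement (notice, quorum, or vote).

Notice: 61 days given; 60 required. Satisfied.
Quorum: 50% of 16,930 = 8,465; 8,477 present. Satisfied.
Vote: requires two-thirds of all shareholders of record (16,930); 2/3 of 16930 = 11286.67, rounded up to 11287, so 11,287 needed; 8,477 in favor. Not satisfied.

Invalid — vote requirement not satisfied.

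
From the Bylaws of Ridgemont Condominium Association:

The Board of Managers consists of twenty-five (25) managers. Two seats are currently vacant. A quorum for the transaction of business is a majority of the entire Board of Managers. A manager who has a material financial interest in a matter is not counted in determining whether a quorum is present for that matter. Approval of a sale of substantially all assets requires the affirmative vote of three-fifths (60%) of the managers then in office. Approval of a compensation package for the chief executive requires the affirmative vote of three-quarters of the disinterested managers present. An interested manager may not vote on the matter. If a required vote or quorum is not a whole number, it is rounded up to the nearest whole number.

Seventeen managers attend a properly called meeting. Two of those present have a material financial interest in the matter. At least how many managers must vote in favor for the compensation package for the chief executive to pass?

The compensation package for the chief executive requires three-fourths of the disinterested managers present (17 − 2 = 15).
3/4 of 15 = 11.25, rounded up to 12.

12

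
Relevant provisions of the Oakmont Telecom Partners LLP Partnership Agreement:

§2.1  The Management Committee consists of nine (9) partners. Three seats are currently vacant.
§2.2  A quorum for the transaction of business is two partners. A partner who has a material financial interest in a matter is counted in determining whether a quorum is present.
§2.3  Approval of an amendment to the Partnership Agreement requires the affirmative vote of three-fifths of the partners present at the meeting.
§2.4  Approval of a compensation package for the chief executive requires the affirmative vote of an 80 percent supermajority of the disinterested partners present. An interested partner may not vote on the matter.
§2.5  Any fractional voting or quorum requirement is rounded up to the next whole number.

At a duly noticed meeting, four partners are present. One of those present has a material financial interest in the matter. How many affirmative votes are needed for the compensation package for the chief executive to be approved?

The compensation package for the chief executive requires four-fifths of the disinterested partners present (4 − 1 = 3).
4/5 of 3 = 2.40, rounded up to 3.

3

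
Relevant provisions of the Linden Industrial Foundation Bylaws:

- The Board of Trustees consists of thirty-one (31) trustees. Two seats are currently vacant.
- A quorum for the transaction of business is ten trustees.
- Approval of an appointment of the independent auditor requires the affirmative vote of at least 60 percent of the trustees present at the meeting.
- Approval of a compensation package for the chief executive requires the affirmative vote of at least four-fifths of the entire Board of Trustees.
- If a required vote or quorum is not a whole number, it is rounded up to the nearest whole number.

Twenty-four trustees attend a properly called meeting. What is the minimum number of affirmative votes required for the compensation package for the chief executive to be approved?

The compensation package for the chief executive requires four-fifths of the entire Board of Trustees (31).
4/5 of 31 = 24.80, rounded up to 25.
(Only 24 can vote, so the compensation package for the chief executive cannot pass at this meeting, but the required vote is still 25.)

25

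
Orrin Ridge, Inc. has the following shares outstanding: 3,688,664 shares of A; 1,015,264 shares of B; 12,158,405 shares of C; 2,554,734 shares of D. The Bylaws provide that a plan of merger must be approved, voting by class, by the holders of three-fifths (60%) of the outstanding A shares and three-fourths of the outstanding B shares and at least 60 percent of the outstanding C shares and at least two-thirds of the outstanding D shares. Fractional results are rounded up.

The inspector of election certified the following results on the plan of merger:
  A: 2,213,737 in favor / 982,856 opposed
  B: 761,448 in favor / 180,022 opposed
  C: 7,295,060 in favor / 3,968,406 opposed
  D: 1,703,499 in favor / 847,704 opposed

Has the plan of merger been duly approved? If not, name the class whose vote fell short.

A: 3/5 of 3688664 = 2213198.40, rounded up to 2213199; 2,213,199 required, 2,213,737 in favor — approved.
B: 3/4 of 1015264 = 761448; 761,448 required, 761,448 in favor — approved.
C: 3/5 of 12158405 = 7295043; 7,295,043 required, 7,295,060 in favor — approved.
D: 2/3 of 2554734 = 1703156; 1,703,156 required, 1,703,499 in favor — approved.

Approved — every class gave the required vote.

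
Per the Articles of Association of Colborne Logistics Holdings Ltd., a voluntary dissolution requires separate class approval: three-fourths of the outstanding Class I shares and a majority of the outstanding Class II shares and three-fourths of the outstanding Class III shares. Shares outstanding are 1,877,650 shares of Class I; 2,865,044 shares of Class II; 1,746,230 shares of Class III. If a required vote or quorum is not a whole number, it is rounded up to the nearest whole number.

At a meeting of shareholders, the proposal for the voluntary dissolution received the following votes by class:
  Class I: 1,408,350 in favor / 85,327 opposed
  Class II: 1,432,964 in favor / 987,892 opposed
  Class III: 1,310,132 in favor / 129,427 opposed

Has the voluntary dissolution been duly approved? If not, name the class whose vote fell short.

Class I: 3/4 of 1877650 = 1408237.50, rounded up to 1408238; 1,408,238 required, 1,408,350 in favor — approved.
Class II: a majority of 2865044 is 1432523; 1,432,523 required, 1,432,964 in favor — approved.
Class III: 3/4 of 1746230 = 1309672.50, rounded up to 1309673; 1,309,673 required, 1,310,132 in favor — approved.

Approved — every class gave the required vote.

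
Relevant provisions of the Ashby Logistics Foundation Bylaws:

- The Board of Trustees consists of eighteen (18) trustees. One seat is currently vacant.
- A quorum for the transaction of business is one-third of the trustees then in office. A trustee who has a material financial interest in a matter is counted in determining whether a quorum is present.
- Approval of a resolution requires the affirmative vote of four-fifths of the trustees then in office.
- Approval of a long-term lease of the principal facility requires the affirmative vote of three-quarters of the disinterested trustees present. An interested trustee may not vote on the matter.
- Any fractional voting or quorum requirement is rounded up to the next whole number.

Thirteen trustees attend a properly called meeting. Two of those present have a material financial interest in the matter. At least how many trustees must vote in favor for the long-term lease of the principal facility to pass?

The long-term lease of the principal facility requires three-fourths of the disinterested trustees present (13 − 2 = 11).
3/4 of 11 = 8.25, rounded up to 9.

9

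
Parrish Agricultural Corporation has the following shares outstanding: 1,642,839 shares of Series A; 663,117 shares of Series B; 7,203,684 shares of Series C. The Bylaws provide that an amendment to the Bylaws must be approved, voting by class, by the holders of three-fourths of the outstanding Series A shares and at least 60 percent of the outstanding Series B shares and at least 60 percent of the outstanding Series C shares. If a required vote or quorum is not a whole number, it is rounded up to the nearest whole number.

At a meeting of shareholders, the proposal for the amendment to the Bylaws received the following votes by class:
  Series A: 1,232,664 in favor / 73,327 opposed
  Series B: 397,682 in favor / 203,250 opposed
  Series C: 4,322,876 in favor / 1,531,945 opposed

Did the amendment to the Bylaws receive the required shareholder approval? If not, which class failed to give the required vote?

Not approved — the Series B shares did not give the required vote.

Series A: 3/4 of 1642839 = 1232129.25, rounded up to 1232130; 1,232,130 required, 1,232,664 in favor — approved.
Series B: 3/5 of 663117 = 397870.20, rounded up to 397871; 397,871 required, 397,682 in favor — not approved.
Series C: 3/5 of 7203684 = 4322210.40, rounded up to 4322211; 4,322,211 required, 4,322,876 in favor — approved.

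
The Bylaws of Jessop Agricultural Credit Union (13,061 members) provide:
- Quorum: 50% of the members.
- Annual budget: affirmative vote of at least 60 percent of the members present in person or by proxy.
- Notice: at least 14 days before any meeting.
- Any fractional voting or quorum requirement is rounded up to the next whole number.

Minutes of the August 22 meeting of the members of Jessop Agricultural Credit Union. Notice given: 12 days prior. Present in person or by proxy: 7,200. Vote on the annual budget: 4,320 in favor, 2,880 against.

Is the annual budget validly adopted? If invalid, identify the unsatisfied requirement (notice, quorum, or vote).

Notice: 12 days given; 14 required. Not satisfied.
Quorum: 50% of 13,061 = 6,530.50, rounded up to 6,531; 7,200 present. Satisfied.
Vote: requires three-fifths of those present (7,200); 3/5 of 7200 = 4320, so 4,320 needed; 4,320 in favor. Satisfied.

Invalid — notice requirement not satisfied.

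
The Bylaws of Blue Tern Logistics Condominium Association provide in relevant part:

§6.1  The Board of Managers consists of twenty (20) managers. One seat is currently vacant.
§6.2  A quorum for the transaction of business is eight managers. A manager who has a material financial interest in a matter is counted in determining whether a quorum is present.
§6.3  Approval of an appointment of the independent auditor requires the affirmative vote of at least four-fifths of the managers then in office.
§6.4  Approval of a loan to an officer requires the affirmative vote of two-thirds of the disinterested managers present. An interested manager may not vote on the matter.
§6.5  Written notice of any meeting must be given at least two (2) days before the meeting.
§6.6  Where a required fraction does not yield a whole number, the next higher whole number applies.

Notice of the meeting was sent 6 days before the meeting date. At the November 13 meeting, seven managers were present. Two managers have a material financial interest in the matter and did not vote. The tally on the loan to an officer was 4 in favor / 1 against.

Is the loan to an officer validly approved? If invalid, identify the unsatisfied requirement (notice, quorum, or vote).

Invalid — quorum requirement not satisfied.

Notice: 6 days given; 2 required (6 ≥ 2). Satisfied.
Quorum: 7 present (interested managers count toward quorum); quorum is 8. Not satisfied.
Vote: the loan to an officer requires two-thirds of the disinterested managers present (7 − 2 = 5). 2/3 of 5 = 3.33, rounded up to 4, so 4 affirmative votes are needed; 4 voted in favor. Satisfied. (Moot — without a quorum no business can be validly transacted.)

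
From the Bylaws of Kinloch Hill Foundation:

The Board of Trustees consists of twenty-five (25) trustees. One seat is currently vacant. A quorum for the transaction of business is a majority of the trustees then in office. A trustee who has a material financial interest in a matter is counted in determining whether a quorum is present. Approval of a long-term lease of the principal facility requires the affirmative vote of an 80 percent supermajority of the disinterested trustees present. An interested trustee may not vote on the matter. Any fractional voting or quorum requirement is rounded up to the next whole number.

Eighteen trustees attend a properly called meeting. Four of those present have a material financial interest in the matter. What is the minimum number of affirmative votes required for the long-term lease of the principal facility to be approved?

12

The long-term lease of the principal facility requires four-fifths of the disinterested trustees present (18 − 4 = 14).
4/5 of 14 = 11.20, rounded up to 12.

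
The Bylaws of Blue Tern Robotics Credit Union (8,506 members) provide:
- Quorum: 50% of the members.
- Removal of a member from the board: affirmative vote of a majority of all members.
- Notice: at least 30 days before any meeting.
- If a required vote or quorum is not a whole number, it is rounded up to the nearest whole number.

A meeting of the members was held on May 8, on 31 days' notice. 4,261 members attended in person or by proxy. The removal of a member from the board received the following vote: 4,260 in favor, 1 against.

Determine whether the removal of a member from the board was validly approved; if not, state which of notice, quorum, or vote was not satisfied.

Notice: 31 days given; 30 required. Satisfied.
Quorum: 50% of 8,506 = 4,253; 4,261 present. Satisfied.
Vote: requires a majority of all members (8,506); a majority of 8506 is 4254, so 4,254 needed; 4,260 in favor. Satisfied.

Valid — all requirements satisfied.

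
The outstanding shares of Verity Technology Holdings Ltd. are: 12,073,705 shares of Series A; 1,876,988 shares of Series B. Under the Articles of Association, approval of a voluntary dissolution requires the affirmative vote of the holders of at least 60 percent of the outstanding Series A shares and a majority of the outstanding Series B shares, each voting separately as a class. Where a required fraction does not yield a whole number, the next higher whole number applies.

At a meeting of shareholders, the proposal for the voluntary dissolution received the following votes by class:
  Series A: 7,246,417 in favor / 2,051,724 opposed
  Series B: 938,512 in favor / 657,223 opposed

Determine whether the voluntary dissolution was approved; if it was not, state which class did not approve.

Series A: 3/5 of 12073705 = 7244223; 7,244,223 required, 7,246,417 in favor — approved.
Series B: a majority of 1876988 is 938495; 938,495 required, 938,512 in favor — approved.

Approved — every class gave the required vote.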